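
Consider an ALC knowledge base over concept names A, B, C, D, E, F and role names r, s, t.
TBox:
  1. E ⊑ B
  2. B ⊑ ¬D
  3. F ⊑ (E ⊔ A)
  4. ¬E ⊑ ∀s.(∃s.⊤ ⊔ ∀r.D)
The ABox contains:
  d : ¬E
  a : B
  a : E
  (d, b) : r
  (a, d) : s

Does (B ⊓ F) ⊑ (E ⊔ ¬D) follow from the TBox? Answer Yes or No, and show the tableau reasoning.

1. (B ⊓ F) ⊑ (E ⊔ ¬D)  ⇔  ((B ⊓ F) ⊓ (¬E ⊓ D)) unsat w.r.t. T
   all branches close; clash {D, ¬D} at x₀
2. Hence (B ⊓ F) ⊑ (E ⊔ ¬D): entailed.

Yes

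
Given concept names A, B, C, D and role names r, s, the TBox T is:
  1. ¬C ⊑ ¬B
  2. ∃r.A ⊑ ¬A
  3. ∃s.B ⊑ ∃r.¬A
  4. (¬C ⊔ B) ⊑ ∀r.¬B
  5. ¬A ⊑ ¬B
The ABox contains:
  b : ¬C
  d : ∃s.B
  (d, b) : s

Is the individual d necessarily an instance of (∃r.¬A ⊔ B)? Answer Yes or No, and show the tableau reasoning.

Yes

1. d : (∃r.¬A ⊔ B)?  L(d) = {∃s.B} ∪ {(∀r.A ⊓ ¬B)}
   clash {A, ¬A} at an ∃-successor — d ∈ (∃r.¬A ⊔ B)
2. Hence d : (∃r.¬A ⊔ B): entailed.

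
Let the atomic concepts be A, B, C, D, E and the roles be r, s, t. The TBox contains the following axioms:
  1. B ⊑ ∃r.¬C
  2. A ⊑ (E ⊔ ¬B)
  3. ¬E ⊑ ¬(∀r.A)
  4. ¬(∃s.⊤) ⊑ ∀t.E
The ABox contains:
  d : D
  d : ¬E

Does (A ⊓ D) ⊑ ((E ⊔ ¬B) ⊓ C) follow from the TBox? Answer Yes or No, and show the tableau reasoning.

No

1. (A ⊓ D) ⊑ ((E ⊔ ¬B) ⊓ C)  ⇔  ((A ⊓ D) ⊓ ((¬E ⊓ B) ⊔ ¬C)) unsat w.r.t. T
   apply at x₀: A⊑(E ⊔ ¬B)
   open: L(x₀) ⊇ {A, D, E, ¬B, ¬C, …} (+ ∃-successors)
2. Hence (A ⊓ D) ⊑ ((E ⊔ ¬B) ⊓ C): not entailed.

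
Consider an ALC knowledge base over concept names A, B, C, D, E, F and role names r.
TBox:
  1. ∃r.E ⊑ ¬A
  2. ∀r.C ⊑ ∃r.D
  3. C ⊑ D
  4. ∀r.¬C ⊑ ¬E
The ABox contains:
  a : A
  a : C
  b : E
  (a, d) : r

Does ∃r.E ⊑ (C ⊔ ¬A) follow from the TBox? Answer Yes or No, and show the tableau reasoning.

Yes

1. ∃r.E ⊑ (C ⊔ ¬A)  ⇔  (∃r.E ⊓ (¬C ⊓ A)) unsat w.r.t. T
   all branches close; clash {A, ¬A} at x₀
2. Hence ∃r.E ⊑ (C ⊔ ¬A): entailed.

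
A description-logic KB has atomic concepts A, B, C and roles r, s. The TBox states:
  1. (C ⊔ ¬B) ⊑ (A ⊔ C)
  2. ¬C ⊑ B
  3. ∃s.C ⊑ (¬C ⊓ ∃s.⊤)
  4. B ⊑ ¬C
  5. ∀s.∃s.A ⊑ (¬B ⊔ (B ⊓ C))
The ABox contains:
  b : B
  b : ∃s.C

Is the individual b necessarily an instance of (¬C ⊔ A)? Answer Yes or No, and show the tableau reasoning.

1. b : (¬C ⊔ A)?  L(b) = {B, ∃s.C} ∪ {(C ⊓ ¬A)}
   clash {C, ¬C} at b — b ∈ (¬C ⊔ A)
2. Hence b : (¬C ⊔ A): entailed.

Yes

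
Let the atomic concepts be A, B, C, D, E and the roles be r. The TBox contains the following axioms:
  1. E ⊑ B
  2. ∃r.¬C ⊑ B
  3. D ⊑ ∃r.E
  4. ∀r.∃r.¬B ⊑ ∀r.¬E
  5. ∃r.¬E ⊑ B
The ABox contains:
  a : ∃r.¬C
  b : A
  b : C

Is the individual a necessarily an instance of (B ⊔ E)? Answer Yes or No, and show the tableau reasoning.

1. a : (B ⊔ E)?  L(a) = {∃r.¬C} ∪ {(¬B ⊓ ¬E)}
   clash {B, ¬B} at a — a ∈ (B ⊔ E)
2. Hence a : (B ⊔ E): entailed.

Yes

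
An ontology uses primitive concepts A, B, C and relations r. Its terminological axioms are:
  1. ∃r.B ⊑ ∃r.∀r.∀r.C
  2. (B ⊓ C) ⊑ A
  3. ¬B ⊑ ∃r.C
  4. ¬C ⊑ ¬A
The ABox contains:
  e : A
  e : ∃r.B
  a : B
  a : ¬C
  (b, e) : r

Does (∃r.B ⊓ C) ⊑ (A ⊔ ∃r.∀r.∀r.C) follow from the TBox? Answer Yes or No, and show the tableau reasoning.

Yes

1. (∃r.B ⊓ C) ⊑ (A ⊔ ∃r.∀r.∀r.C)  ⇔  ((∃r.B ⊓ C) ⊓ (¬A ⊓ ∀r.∃r.∃r.¬C)) unsat w.r.t. T
   all branches close; clash {A, ¬A} at x₀
2. Hence (∃r.B ⊓ C) ⊑ (A ⊔ ∃r.∀r.∀r.C): entailed.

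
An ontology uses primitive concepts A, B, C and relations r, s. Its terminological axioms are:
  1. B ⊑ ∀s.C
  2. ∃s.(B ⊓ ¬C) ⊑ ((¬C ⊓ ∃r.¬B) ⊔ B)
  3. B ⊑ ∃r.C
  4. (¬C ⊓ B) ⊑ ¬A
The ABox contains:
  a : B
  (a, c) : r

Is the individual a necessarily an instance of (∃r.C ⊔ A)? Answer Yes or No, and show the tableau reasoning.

Yes

1. a : (∃r.C ⊔ A)?  L(a) = {B} ∪ {(∀r.¬C ⊓ ¬A)}
   clash {C, ¬C} at an ∃-successor — a ∈ (∃r.C ⊔ A)
2. Hence a : (∃r.C ⊔ A): entailed.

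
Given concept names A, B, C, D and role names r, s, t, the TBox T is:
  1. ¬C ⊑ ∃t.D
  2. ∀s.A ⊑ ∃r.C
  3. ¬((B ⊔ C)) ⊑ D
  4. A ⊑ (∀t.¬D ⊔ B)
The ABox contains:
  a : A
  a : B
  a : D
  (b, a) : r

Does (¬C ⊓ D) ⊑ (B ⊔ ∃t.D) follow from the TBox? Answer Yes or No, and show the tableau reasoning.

Yes

1. (¬C ⊓ D) ⊑ (B ⊔ ∃t.D)  ⇔  ((¬C ⊓ D) ⊓ (¬B ⊓ ∀t.¬D)) unsat w.r.t. T
   all branches close; clash {D, ¬D} at an ∃-successor
2. Hence (¬C ⊓ D) ⊑ (B ⊔ ∃t.D): entailed.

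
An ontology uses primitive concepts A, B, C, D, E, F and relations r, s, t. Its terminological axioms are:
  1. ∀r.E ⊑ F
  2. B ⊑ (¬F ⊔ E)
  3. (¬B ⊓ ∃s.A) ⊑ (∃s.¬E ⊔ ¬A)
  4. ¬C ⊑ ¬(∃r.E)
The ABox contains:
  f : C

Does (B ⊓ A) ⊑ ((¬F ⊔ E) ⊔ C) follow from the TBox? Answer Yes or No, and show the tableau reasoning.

Yes

1. (B ⊓ A) ⊑ ((¬F ⊔ E) ⊔ C)  ⇔  ((B ⊓ A) ⊓ ((F ⊓ ¬E) ⊓ ¬C)) unsat w.r.t. T
   all branches close; clash {E, ¬E} at x₀
2. Hence (B ⊓ A) ⊑ ((¬F ⊔ E) ⊔ C): entailed.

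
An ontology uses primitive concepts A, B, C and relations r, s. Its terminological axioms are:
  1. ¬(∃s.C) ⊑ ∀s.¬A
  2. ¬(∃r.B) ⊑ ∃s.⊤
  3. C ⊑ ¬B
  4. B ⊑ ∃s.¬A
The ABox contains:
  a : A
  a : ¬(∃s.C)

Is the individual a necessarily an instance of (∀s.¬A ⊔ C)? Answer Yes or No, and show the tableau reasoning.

1. a : (∀s.¬A ⊔ C)?  L(a) = {A, ¬(∃s.C)} ∪ {(∃s.A ⊓ ¬C)}
   clash {A, ¬A} at an ∃-successor — a ∈ (∀s.¬A ⊔ C)
2. Hence a : (∀s.¬A ⊔ C): entailed.

Yes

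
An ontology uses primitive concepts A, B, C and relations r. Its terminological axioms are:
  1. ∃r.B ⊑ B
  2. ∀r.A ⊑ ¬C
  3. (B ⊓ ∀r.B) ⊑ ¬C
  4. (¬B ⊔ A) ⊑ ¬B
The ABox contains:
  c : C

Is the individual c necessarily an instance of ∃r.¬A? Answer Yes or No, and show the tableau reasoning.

1. c : ∃r.¬A?  L(c) = {C} ∪ {∀r.A}
   clash {B, ¬B} at c — c ∈ ∃r.¬A
2. Hence c : ∃r.¬A: entailed.

Yes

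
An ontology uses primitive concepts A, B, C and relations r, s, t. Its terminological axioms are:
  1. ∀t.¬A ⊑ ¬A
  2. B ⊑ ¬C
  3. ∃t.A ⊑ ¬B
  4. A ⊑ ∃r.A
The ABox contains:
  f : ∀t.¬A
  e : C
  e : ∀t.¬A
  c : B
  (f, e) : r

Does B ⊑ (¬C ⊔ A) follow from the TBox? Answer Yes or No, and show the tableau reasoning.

Yes

1. B ⊑ (¬C ⊔ A)  ⇔  (B ⊓ (C ⊓ ¬A)) unsat w.r.t. T
   all branches close; clash {C, ¬C} at x₀
2. Hence B ⊑ (¬C ⊔ A): entailed.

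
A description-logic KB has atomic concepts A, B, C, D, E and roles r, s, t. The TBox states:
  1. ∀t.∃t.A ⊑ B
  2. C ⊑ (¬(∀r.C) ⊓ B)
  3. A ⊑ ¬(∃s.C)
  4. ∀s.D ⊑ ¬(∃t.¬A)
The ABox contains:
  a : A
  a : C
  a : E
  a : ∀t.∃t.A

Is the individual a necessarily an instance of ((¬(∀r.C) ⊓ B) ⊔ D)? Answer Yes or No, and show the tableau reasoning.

Yes

1. a : ((¬(∀r.C) ⊓ B) ⊔ D)?  L(a) = {A, C, E, ∀t.∃t.A} ∪ {((∀r.C ⊔ ¬B) ⊓ ¬D)}
   clash {B, ¬B} at a — a ∈ ((¬(∀r.C) ⊓ B) ⊔ D)
2. Hence a : ((¬(∀r.C) ⊓ B) ⊔ D): entailed.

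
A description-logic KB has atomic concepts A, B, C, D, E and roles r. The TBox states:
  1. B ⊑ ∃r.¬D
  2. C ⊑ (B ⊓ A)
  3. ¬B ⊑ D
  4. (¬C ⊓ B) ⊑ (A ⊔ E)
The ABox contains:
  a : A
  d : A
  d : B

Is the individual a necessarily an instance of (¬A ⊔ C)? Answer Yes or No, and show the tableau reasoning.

1. a : (¬A ⊔ C)?  L(a) = {A} ∪ {(A ⊓ ¬C)}
   open: L(a) ⊇ {A, B, ¬C, ∃r.¬D} (+ ∃-successors) — a ∉ (¬A ⊔ C) possible
2. Hence a : (¬A ⊔ C): not entailed.

No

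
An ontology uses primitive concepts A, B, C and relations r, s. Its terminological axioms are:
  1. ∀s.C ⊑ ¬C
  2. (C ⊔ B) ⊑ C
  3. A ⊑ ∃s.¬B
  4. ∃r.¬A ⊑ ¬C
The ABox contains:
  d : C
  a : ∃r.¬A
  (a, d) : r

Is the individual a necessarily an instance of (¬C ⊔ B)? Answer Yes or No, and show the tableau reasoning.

Yes

1. a : (¬C ⊔ B)?  L(a) = {∃r.¬A} ∪ {(C ⊓ ¬B)}
   clash {C, ¬C} at a — a ∈ (¬C ⊔ B)
2. Hence a : (¬C ⊔ B): entailed.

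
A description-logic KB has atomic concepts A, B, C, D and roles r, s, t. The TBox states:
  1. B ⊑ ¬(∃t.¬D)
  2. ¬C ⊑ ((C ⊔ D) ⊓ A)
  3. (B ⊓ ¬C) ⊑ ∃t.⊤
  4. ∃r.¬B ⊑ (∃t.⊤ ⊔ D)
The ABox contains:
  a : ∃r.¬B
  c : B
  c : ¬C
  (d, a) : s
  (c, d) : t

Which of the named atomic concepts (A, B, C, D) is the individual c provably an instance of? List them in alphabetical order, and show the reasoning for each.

{A, B, D}

1. c : A?  L(c) = {B, ¬C} ∪ {¬A}
   clash {A, ¬A} at c — c ∈ A
2. c : B?  L(c) = {B, ¬C} ∪ {¬B}
   clash {B, ¬B} at c — c ∈ B
3. c : C?  L(c) = {B, ¬C} ∪ {¬C}
   apply at c: B⊑¬(∃t.¬D); ¬C⊑((C ⊔ D) ⊓ A)
   open: L(c) ⊇ {A, B, D, ¬C, ∀r.B, …} (+ ∃-successors) — c ∉ C possible
4. c : D?  L(c) = {B, ¬C} ∪ {¬D}
   clash {D, ¬D} at c — c ∈ D
5. Entailed for c: {A, B, D}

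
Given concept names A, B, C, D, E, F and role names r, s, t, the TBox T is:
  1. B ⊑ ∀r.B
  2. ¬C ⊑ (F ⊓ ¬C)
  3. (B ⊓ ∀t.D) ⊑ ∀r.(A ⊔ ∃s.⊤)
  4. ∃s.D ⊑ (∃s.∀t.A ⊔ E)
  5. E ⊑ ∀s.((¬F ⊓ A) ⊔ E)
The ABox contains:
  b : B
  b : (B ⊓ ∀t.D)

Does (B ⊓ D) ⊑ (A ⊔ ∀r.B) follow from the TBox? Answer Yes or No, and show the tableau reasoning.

1. (B ⊓ D) ⊑ (A ⊔ ∀r.B)  ⇔  ((B ⊓ D) ⊓ (¬A ⊓ ∃r.¬B)) unsat w.r.t. T
   all branches close; clash {B, ¬B} at an ∃-successor
2. Hence (B ⊓ D) ⊑ (A ⊔ ∀r.B): entailed.

Yes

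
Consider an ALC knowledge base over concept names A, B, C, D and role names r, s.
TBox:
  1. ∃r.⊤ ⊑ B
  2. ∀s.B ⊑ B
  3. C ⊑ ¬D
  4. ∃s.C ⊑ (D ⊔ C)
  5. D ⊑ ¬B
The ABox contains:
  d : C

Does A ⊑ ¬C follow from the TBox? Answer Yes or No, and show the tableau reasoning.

1. A ⊑ ¬C  ⇔  (A ⊓ C) unsat w.r.t. T
   apply at x₀: C⊑¬D
   open: L(x₀) ⊇ {A, C, ¬D, ∀r.⊥, ∀s.¬C, …} (+ ∃-successors)
2. Hence A ⊑ ¬C: not entailed.

No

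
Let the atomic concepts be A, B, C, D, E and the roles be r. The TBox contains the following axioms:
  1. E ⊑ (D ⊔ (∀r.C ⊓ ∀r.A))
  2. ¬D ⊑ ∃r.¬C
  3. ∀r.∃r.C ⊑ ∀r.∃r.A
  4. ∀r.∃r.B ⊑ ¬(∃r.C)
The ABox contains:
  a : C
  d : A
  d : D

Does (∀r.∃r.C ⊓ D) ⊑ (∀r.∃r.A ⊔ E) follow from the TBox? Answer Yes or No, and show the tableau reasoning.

Yes

1. (∀r.∃r.C ⊓ D) ⊑ (∀r.∃r.A ⊔ E)  ⇔  ((∀r.∃r.C ⊓ D) ⊓ (∃r.∀r.¬A ⊓ ¬E)) unsat w.r.t. T
   all branches close; clash {A, ¬A} at an ∃-successor
2. Hence (∀r.∃r.C ⊓ D) ⊑ (∀r.∃r.A ⊔ E): entailed.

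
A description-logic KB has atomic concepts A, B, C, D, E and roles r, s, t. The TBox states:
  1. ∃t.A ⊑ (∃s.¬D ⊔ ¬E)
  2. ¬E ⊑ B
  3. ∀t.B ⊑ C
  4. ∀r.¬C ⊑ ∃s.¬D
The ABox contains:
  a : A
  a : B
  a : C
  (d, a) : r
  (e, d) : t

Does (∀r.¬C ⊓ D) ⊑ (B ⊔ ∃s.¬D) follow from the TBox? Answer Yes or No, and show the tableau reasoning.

Yes

1. (∀r.¬C ⊓ D) ⊑ (B ⊔ ∃s.¬D)  ⇔  ((∀r.¬C ⊓ D) ⊓ (¬B ⊓ ∀s.D)) unsat w.r.t. T
   all branches close; clash {B, ¬B} at x₀
2. Hence (∀r.¬C ⊓ D) ⊑ (B ⊔ ∃s.¬D): entailed.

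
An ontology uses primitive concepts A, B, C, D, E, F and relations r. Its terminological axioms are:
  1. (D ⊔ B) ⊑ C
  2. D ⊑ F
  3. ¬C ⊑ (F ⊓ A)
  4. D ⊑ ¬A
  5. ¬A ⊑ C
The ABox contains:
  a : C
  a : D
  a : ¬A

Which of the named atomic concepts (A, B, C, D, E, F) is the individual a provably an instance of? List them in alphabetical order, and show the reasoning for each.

{C, D, F}

1. a : A?  L(a) = {C, D, ¬A} ∪ {¬A}
   apply at a: D⊑F
   open: L(a) ⊇ {C, D, F, ¬A} — a ∉ A possible
2. a : B?  L(a) = {C, D, ¬A} ∪ {¬B}
   apply at a: D⊑F
   open: L(a) ⊇ {C, D, F, ¬A, ¬B} — a ∉ B possible
3. a : C?  L(a) = {C, D, ¬A} ∪ {¬C}
   clash {C, ¬C} at a — a ∈ C
4. a : D?  L(a) = {C, D, ¬A} ∪ {¬D}
   clash {D, ¬D} at a — a ∈ D
5. a : E?  L(a) = {C, D, ¬A} ∪ {¬E}
   apply at a: D⊑F
   open: L(a) ⊇ {C, D, F, ¬A, ¬E} — a ∉ E possible
6. a : F?  L(a) = {C, D, ¬A} ∪ {¬F}
   clash {F, ¬F} at a — a ∈ F
7. Entailed for a: {C, D, F}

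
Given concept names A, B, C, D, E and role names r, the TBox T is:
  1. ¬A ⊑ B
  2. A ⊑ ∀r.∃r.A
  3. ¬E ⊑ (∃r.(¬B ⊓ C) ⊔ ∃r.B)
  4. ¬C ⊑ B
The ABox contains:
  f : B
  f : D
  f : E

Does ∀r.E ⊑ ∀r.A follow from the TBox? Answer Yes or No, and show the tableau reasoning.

1. ∀r.E ⊑ ∀r.A  ⇔  (∀r.E ⊓ ∃r.¬A) unsat w.r.t. T
   open: L(x₀) ⊇ {A, C, E, ∀r.E, ∀r.∃r.A, …} (+ ∃-successors)
2. Hence ∀r.E ⊑ ∀r.A: not entailed.

No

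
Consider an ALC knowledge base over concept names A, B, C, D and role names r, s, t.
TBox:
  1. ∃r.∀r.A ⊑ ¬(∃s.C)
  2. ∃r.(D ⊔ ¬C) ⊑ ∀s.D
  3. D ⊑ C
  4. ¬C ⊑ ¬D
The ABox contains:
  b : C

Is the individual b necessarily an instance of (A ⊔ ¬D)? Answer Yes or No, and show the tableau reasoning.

No

1. b : (A ⊔ ¬D)?  L(b) = {C} ∪ {(¬A ⊓ D)}
   open: L(b) ⊇ {C, D, ¬A, ∀r.(¬D ⊓ C), ∀r.∃r.¬A} — b ∉ (A ⊔ ¬D) possible
2. Hence b : (A ⊔ ¬D): not entailed.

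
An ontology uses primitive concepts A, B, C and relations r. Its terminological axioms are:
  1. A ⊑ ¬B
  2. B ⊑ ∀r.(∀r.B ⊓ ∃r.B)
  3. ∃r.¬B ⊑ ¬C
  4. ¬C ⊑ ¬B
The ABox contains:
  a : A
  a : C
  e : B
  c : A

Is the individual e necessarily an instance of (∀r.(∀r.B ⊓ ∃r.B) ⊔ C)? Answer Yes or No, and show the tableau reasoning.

Yes

1. e : (∀r.(∀r.B ⊓ ∃r.B) ⊔ C)?  L(e) = {B} ∪ {(∃r.(∃r.¬B ⊔ ∀r.¬B) ⊓ ¬C)}
   clash {B, ¬B} at e — e ∈ (∀r.(∀r.B ⊓ ∃r.B) ⊔ C)
2. Hence e : (∀r.(∀r.B ⊓ ∃r.B) ⊔ C): entailed.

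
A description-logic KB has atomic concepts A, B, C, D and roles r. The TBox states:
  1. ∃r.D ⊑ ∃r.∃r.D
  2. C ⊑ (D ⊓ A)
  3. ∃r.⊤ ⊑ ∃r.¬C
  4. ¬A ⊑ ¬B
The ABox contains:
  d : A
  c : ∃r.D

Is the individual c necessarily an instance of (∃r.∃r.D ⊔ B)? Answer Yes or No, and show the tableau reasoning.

1. c : (∃r.∃r.D ⊔ B)?  L(c) = {∃r.D} ∪ {(∀r.∀r.¬D ⊓ ¬B)}
   clash {D, ¬D} at an ∃-successor — c ∈ (∃r.∃r.D ⊔ B)
2. Hence c : (∃r.∃r.D ⊔ B): entailed.

Yes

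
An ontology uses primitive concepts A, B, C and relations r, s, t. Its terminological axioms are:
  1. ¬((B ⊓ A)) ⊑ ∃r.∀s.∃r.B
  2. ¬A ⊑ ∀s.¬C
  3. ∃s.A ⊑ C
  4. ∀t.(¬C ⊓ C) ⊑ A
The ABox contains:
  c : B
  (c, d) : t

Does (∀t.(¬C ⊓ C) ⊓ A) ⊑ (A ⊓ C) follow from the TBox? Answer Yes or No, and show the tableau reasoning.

No

1. (∀t.(¬C ⊓ C) ⊓ A) ⊑ (A ⊓ C)  ⇔  ((∀t.(¬C ⊓ C) ⊓ A) ⊓ (¬A ⊔ ¬C)) unsat w.r.t. T
   open: L(x₀) ⊇ {A, B, ¬C, ∀s.¬A, ∀t.(¬C ⊓ C)}
2. Hence (∀t.(¬C ⊓ C) ⊓ A) ⊑ (A ⊓ C): not entailed.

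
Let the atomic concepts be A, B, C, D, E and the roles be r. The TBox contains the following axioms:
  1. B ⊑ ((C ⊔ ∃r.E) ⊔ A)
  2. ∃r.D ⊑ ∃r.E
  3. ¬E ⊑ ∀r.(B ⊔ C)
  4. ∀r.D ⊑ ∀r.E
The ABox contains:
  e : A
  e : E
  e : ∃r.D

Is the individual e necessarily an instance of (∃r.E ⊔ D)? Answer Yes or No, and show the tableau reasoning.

Yes

1. e : (∃r.E ⊔ D)?  L(e) = {A, E, ∃r.D} ∪ {(∀r.¬E ⊓ ¬D)}
   clash {E, ¬E} at an ∃-successor — e ∈ (∃r.E ⊔ D)
2. Hence e : (∃r.E ⊔ D): entailed.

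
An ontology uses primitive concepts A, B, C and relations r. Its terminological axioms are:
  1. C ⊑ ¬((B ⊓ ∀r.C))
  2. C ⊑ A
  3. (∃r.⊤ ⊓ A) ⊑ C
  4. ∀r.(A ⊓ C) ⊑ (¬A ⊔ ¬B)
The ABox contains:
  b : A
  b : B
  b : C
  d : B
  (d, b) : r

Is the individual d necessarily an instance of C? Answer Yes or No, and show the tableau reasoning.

No

1. d : C?  L(d) = {B} ∪ {¬C}
   open: L(d) ⊇ {B, ¬A, ¬C, ∃r.(¬A ⊔ ¬C)} (+ ∃-successors) — d ∉ C possible
2. Hence d : C: not entailed.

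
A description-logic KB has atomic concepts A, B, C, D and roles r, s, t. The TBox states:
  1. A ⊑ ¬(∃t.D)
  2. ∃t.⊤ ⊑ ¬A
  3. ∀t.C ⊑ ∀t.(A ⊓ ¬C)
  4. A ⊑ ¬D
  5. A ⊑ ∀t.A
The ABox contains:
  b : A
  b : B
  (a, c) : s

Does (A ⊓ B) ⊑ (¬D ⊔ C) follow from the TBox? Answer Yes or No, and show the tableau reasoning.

1. (A ⊓ B) ⊑ (¬D ⊔ C)  ⇔  ((A ⊓ B) ⊓ (D ⊓ ¬C)) unsat w.r.t. T
   all branches close; clash {D, ¬D} at x₀
2. Hence (A ⊓ B) ⊑ (¬D ⊔ C): entailed.

Yes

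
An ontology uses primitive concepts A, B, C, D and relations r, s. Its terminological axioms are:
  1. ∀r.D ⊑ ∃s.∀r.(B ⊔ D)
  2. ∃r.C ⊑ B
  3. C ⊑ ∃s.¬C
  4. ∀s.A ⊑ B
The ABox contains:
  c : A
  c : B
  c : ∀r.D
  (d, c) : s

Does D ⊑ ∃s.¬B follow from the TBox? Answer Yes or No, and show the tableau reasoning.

1. D ⊑ ∃s.¬B  ⇔  (D ⊓ ∀s.B) unsat w.r.t. T
   open: L(x₀) ⊇ {D, ¬C, ∀r.¬C, ∀s.B, ∃r.¬D, …} (+ ∃-successors)
2. Hence D ⊑ ∃s.¬B: not entailed.

No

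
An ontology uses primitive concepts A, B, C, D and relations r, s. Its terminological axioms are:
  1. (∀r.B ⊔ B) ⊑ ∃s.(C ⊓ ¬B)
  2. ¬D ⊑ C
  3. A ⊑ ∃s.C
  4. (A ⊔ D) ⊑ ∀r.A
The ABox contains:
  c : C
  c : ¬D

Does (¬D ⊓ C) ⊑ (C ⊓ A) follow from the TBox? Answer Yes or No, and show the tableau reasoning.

No

1. (¬D ⊓ C) ⊑ (C ⊓ A)  ⇔  ((¬D ⊓ C) ⊓ (¬C ⊔ ¬A)) unsat w.r.t. T
   open: L(x₀) ⊇ {C, ¬A, ¬B, ¬D, ∃r.¬B} (+ ∃-successors)
2. Hence (¬D ⊓ C) ⊑ (C ⊓ A): not entailed.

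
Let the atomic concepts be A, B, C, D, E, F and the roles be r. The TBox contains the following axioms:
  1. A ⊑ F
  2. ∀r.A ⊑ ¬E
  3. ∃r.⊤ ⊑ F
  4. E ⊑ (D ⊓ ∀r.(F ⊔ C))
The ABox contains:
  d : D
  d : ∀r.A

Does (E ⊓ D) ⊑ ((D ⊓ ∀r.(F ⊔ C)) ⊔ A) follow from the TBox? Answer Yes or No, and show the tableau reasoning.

1. (E ⊓ D) ⊑ ((D ⊓ ∀r.(F ⊔ C)) ⊔ A)  ⇔  ((E ⊓ D) ⊓ ((¬D ⊔ ∃r.(¬F ⊓ ¬C)) ⊓ ¬A)) unsat w.r.t. T
   all branches close; clash {E, ¬E} at x₀
2. Hence (E ⊓ D) ⊑ ((D ⊓ ∀r.(F ⊔ C)) ⊔ A): entailed.

Yes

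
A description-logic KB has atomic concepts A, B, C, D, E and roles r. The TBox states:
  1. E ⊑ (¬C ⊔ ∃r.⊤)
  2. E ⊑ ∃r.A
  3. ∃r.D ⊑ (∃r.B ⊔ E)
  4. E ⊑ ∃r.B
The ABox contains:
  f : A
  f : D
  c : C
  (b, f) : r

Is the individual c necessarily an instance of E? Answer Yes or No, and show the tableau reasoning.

1. c : E?  L(c) = {C} ∪ {¬E}
   open: L(c) ⊇ {C, ¬E, ∀r.¬D} — c ∉ E possible
2. Hence c : E: not entailed.

No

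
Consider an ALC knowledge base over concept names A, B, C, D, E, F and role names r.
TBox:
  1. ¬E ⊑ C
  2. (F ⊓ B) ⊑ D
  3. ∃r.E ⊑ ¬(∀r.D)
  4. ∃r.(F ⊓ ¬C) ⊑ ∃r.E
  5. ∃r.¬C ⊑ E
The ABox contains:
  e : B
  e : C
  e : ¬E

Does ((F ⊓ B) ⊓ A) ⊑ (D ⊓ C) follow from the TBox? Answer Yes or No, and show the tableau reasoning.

1. ((F ⊓ B) ⊓ A) ⊑ (D ⊓ C)  ⇔  (((F ⊓ B) ⊓ A) ⊓ (¬D ⊔ ¬C)) unsat w.r.t. T
   apply at x₀: (F ⊓ B)⊑D
   open: L(x₀) ⊇ {A, B, D, E, F, …}
2. Hence ((F ⊓ B) ⊓ A) ⊑ (D ⊓ C): not entailed.

No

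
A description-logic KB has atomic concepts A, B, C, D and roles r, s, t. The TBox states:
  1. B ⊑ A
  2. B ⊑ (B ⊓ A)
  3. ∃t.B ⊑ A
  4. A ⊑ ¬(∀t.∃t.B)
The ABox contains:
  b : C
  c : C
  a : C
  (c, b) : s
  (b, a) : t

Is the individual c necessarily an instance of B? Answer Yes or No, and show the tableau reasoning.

No

1. c : B?  L(c) = {C} ∪ {¬B}
   open: L(c) ⊇ {C, ¬A, ¬B, ∀t.¬B} — c ∉ B possible
2. Hence c : B: not entailed.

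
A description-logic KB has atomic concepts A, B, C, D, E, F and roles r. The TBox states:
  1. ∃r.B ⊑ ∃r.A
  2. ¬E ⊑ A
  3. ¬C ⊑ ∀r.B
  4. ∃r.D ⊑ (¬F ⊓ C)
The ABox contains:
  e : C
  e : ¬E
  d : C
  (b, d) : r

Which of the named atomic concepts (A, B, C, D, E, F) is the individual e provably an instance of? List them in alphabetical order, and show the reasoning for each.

{A, C}

1. e : A?  L(e) = {C, ¬E} ∪ {¬A}
   clash {A, ¬A} at e — e ∈ A
2. e : B?  L(e) = {C, ¬E} ∪ {¬B}
   apply at e: ¬E⊑A
   open: L(e) ⊇ {A, C, ¬B, ¬E, ∀r.¬B, …} — e ∉ B possible
3. e : C?  L(e) = {C, ¬E} ∪ {¬C}
   clash {C, ¬C} at e — e ∈ C
4. e : D?  L(e) = {C, ¬E} ∪ {¬D}
   apply at e: ¬E⊑A
   open: L(e) ⊇ {A, C, ¬D, ¬E, ∀r.¬B, …} — e ∉ D possible
5. e : E?  L(e) = {C, ¬E} ∪ {¬E}
   apply at e: ¬E⊑A
   open: L(e) ⊇ {A, C, ¬E, ∀r.¬B, ∀r.¬D} — e ∉ E possible
6. e : F?  L(e) = {C, ¬E} ∪ {¬F}
   apply at e: ¬E⊑A
   open: L(e) ⊇ {A, C, ¬E, ¬F, ∀r.¬B, …} — e ∉ F possible
7. Entailed for e: {A, C}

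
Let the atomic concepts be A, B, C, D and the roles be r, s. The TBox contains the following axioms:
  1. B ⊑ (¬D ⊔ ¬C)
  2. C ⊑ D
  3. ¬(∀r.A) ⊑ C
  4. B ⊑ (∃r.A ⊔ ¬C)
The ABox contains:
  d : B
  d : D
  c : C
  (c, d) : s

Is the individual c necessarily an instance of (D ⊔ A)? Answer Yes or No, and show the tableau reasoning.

Yes

1. c : (D ⊔ A)?  L(c) = {C} ∪ {(¬D ⊓ ¬A)}
   clash {D, ¬D} at c — c ∈ (D ⊔ A)
2. Hence c : (D ⊔ A): entailed.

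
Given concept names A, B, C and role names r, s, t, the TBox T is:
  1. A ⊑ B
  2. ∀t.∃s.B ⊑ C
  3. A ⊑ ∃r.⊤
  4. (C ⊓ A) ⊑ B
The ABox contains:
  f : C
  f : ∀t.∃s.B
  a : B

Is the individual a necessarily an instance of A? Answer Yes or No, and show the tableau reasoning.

1. a : A?  L(a) = {B} ∪ {¬A}
   open: L(a) ⊇ {B, ¬A, ∃t.∀s.¬B} (+ ∃-successors) — a ∉ A possible
2. Hence a : A: not entailed.

No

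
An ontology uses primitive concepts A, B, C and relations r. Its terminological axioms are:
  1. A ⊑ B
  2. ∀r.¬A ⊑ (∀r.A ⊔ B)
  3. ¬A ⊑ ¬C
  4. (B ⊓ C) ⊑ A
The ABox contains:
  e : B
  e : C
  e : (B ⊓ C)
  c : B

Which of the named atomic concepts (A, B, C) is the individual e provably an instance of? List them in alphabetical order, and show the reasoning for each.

{A, B, C}

1. e : A?  L(e) = {B, C, (B ⊓ C)} ∪ {¬A}
   clash {C, ¬C} at e — e ∈ A
2. e : B?  L(e) = {B, C, (B ⊓ C)} ∪ {¬B}
   clash {B, ¬B} at e — e ∈ B
3. e : C?  L(e) = {B, C, (B ⊓ C)} ∪ {¬C}
   clash {C, ¬C} at e — e ∈ C
4. Entailed for e: {A, B, C}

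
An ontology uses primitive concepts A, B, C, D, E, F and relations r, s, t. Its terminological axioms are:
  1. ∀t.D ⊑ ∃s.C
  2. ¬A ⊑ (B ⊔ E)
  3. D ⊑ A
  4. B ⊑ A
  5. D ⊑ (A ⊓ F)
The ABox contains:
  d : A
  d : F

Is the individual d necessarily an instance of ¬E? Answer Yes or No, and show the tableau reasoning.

1. d : ¬E?  L(d) = {A, F} ∪ {E}
   open: L(d) ⊇ {A, E, F, ¬D, ∃t.¬D} (+ ∃-successors) — d ∉ ¬E possible
2. Hence d : ¬E: not entailed.

No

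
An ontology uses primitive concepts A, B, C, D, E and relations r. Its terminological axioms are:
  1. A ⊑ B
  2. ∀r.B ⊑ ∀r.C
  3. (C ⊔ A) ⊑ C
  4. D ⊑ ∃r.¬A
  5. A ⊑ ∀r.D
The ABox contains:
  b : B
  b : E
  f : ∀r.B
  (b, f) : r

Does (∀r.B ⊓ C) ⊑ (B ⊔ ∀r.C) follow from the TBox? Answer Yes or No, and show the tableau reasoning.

1. (∀r.B ⊓ C) ⊑ (B ⊔ ∀r.C)  ⇔  ((∀r.B ⊓ C) ⊓ (¬B ⊓ ∃r.¬C)) unsat w.r.t. T
   all branches close; clash {B, ¬B} at x₀
2. Hence (∀r.B ⊓ C) ⊑ (B ⊔ ∀r.C): entailed.

Yes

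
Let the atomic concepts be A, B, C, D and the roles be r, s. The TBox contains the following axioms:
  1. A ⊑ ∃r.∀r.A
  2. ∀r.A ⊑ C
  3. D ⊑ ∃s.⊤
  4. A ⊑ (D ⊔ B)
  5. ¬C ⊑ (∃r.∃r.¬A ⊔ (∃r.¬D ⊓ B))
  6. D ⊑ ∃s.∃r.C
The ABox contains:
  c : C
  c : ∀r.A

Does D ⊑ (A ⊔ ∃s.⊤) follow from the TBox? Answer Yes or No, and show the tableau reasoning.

1. D ⊑ (A ⊔ ∃s.⊤)  ⇔  (D ⊓ (¬A ⊓ ∀s.⊥)) unsat w.r.t. T
   all branches close; clash ⊥ at an ∃-successor
2. Hence D ⊑ (A ⊔ ∃s.⊤): entailed.

Yes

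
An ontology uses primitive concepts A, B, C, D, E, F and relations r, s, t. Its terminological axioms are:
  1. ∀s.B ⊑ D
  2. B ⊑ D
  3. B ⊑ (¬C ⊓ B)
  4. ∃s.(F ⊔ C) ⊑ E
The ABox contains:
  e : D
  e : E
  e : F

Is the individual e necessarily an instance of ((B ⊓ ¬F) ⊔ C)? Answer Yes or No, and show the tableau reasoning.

No

1. e : ((B ⊓ ¬F) ⊔ C)?  L(e) = {D, E, F} ∪ {((¬B ⊔ F) ⊓ ¬C)}
   open: L(e) ⊇ {D, E, F, ¬B, ¬C} — e ∉ ((B ⊓ ¬F) ⊔ C) possible
2. Hence e : ((B ⊓ ¬F) ⊔ C): not entailed.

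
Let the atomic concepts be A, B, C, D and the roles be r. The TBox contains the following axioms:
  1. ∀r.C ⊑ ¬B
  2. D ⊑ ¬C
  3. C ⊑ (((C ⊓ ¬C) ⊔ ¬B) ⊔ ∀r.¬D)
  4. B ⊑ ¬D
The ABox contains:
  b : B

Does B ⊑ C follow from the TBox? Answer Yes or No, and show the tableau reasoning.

1. B ⊑ C  ⇔  (B ⊓ ¬C) unsat w.r.t. T
   apply at x₀: B⊑¬D
   open: L(x₀) ⊇ {B, ¬C, ¬D, ∃r.¬C} (+ ∃-successors)
2. Hence B ⊑ C: not entailed.

No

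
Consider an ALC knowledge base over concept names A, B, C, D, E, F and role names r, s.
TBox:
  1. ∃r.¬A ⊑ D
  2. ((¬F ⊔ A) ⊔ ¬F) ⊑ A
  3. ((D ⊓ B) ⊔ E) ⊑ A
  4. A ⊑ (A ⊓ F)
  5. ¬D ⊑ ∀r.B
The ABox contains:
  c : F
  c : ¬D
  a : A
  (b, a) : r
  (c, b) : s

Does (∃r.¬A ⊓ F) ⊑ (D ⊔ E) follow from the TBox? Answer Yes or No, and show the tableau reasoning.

1. (∃r.¬A ⊓ F) ⊑ (D ⊔ E)  ⇔  ((∃r.¬A ⊓ F) ⊓ (¬D ⊓ ¬E)) unsat w.r.t. T
   all branches close; clash {D, ¬D} at x₀
2. Hence (∃r.¬A ⊓ F) ⊑ (D ⊔ E): entailed.

Yes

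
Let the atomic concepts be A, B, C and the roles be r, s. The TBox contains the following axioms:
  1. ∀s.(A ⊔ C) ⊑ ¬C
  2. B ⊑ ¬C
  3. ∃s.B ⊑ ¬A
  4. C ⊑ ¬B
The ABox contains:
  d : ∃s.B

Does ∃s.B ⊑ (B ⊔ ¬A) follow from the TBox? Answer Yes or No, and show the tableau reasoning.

Yes

1. ∃s.B ⊑ (B ⊔ ¬A)  ⇔  (∃s.B ⊓ (¬B ⊓ A)) unsat w.r.t. T
   all branches close; clash {A, ¬A} at x₀
2. Hence ∃s.B ⊑ (B ⊔ ¬A): entailed.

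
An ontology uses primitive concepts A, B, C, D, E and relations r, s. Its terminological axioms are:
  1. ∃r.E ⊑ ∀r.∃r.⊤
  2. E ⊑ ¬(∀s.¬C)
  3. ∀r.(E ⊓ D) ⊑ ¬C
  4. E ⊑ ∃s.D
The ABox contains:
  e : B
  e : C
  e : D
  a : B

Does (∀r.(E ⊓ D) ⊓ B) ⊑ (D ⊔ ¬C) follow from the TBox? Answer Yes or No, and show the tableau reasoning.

Yes

1. (∀r.(E ⊓ D) ⊓ B) ⊑ (D ⊔ ¬C)  ⇔  ((∀r.(E ⊓ D) ⊓ B) ⊓ (¬D ⊓ C)) unsat w.r.t. T
   all branches close; clash {C, ¬C} at x₀
2. Hence (∀r.(E ⊓ D) ⊓ B) ⊑ (D ⊔ ¬C): entailed.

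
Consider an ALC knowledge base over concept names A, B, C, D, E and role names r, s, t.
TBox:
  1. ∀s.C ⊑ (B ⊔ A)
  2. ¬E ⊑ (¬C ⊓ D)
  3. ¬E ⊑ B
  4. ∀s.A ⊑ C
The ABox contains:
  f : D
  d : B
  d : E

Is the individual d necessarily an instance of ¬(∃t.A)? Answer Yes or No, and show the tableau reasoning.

1. d : ¬(∃t.A)?  L(d) = {B, E} ∪ {∃t.A}
   open: L(d) ⊇ {B, E, ∃s.¬A, ∃s.¬C, ∃t.A} (+ ∃-successors) — d ∉ ¬(∃t.A) possible
2. Hence d : ¬(∃t.A): not entailed.

No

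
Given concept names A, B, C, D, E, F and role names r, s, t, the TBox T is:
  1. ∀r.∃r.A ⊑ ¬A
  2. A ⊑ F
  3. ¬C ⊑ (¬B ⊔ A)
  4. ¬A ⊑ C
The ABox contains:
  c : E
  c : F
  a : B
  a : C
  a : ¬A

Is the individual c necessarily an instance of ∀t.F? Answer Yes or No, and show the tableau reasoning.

1. c : ∀t.F?  L(c) = {E, F} ∪ {∃t.¬F}
   open: L(c) ⊇ {A, C, E, F, ∃r.∀r.¬A, …} (+ ∃-successors) — c ∉ ∀t.F possible
2. Hence c : ∀t.F: not entailed.

No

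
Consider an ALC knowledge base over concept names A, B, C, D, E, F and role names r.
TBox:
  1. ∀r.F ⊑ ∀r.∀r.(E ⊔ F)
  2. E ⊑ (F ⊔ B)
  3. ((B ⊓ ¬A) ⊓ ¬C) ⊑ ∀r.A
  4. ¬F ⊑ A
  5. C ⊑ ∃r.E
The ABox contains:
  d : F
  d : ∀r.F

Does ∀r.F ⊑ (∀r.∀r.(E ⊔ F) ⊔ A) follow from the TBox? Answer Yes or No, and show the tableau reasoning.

1. ∀r.F ⊑ (∀r.∀r.(E ⊔ F) ⊔ A)  ⇔  (∀r.F ⊓ (∃r.∃r.(¬E ⊓ ¬F) ⊓ ¬A)) unsat w.r.t. T
   all branches close; clash {A, ¬A} at x₀
2. Hence ∀r.F ⊑ (∀r.∀r.(E ⊔ F) ⊔ A): entailed.

Yes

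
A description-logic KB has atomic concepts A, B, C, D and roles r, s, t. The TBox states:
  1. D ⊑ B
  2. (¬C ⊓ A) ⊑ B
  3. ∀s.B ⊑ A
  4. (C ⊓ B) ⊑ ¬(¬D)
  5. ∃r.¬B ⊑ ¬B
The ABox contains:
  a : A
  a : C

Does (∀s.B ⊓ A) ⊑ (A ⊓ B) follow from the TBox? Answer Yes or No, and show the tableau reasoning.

No

1. (∀s.B ⊓ A) ⊑ (A ⊓ B)  ⇔  ((∀s.B ⊓ A) ⊓ (¬A ⊔ ¬B)) unsat w.r.t. T
   open: L(x₀) ⊇ {A, C, ¬B, ¬D, ∀s.B}
2. Hence (∀s.B ⊓ A) ⊑ (A ⊓ B): not entailed.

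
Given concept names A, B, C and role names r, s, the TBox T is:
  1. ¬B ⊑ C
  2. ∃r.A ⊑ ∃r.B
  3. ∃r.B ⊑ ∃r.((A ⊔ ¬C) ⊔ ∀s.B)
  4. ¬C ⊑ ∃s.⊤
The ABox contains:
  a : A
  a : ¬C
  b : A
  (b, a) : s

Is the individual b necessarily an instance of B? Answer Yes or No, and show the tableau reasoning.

No

1. b : B?  L(b) = {A} ∪ {¬B}
   apply at b: ¬B⊑C
   open: L(b) ⊇ {A, C, ¬B, ∀r.¬A, ∀r.¬B} — b ∉ B possible
2. Hence b : B: not entailed.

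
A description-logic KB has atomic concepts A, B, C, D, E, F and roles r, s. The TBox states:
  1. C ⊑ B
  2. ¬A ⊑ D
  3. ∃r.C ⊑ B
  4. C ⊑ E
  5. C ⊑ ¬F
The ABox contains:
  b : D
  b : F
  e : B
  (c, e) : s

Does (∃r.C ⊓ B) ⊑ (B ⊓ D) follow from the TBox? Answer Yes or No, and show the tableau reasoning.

No

1. (∃r.C ⊓ B) ⊑ (B ⊓ D)  ⇔  ((∃r.C ⊓ B) ⊓ (¬B ⊔ ¬D)) unsat w.r.t. T
   open: L(x₀) ⊇ {A, B, ¬C, ¬D, ∃r.C} (+ ∃-successors)
2. Hence (∃r.C ⊓ B) ⊑ (B ⊓ D): not entailed.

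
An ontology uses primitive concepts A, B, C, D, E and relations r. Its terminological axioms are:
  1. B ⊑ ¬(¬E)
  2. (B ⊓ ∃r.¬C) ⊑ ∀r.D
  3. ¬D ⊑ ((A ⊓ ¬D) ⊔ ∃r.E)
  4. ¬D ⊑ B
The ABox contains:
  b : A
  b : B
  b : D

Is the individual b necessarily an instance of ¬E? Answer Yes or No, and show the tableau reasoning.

No

1. b : ¬E?  L(b) = {A, B, D} ∪ {E}
   open: L(b) ⊇ {A, B, D, E, ∀r.C} — b ∉ ¬E possible
2. Hence b : ¬E: not entailed.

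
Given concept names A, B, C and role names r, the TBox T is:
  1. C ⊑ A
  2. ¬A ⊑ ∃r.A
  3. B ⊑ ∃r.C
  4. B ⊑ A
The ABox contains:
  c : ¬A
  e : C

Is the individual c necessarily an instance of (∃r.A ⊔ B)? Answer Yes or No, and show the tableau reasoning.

1. c : (∃r.A ⊔ B)?  L(c) = {¬A} ∪ {(∀r.¬A ⊓ ¬B)}
   clash {A, ¬A} at c — c ∈ (∃r.A ⊔ B)
2. Hence c : (∃r.A ⊔ B): entailed.

Yes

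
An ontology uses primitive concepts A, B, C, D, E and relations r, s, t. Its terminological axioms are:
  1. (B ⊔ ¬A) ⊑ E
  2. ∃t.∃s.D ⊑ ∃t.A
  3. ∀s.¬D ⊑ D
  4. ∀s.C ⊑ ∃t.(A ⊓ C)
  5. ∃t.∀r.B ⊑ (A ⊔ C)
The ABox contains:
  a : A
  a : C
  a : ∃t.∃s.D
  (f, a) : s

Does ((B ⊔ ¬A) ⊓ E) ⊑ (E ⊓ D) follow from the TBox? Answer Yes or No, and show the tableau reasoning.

1. ((B ⊔ ¬A) ⊓ E) ⊑ (E ⊓ D)  ⇔  (((B ⊔ ¬A) ⊓ E) ⊓ (¬E ⊔ ¬D)) unsat w.r.t. T
   open: L(x₀) ⊇ {B, E, ¬D, ∀t.∀s.¬D, ∀t.∃r.¬B, …} (+ ∃-successors)
2. Hence ((B ⊔ ¬A) ⊓ E) ⊑ (E ⊓ D): not entailed.

No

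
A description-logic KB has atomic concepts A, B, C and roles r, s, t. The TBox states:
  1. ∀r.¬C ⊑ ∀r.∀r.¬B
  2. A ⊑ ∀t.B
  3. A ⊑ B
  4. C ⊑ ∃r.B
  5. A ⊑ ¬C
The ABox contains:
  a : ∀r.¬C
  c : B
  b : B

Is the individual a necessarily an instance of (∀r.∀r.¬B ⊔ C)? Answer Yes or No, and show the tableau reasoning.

1. a : (∀r.∀r.¬B ⊔ C)?  L(a) = {∀r.¬C} ∪ {(∃r.∃r.B ⊓ ¬C)}
   clash {B, ¬B} at an ∃-successor — a ∈ (∀r.∀r.¬B ⊔ C)
2. Hence a : (∀r.∀r.¬B ⊔ C): entailed.

Yes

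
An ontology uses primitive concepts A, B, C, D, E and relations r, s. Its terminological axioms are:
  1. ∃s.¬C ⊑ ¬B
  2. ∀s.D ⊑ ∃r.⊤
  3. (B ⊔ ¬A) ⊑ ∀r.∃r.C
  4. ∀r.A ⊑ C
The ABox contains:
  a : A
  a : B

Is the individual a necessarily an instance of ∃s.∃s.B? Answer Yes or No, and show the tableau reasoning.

1. a : ∃s.∃s.B?  L(a) = {A, B} ∪ {∀s.∀s.¬B}
   open: L(a) ⊇ {A, B, ∀r.∃r.C, ∀s.C, ∀s.∀s.¬B, …} (+ ∃-successors) — a ∉ ∃s.∃s.B possible
2. Hence a : ∃s.∃s.B: not entailed.

No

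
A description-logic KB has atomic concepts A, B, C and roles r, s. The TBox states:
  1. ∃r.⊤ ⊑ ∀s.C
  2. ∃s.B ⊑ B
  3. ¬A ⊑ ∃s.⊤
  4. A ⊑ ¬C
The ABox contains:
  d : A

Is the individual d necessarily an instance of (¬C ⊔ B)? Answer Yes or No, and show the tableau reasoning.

Yes

1. d : (¬C ⊔ B)?  L(d) = {A} ∪ {(C ⊓ ¬B)}
   clash {C, ¬C} at d — d ∈ (¬C ⊔ B)
2. Hence d : (¬C ⊔ B): entailed.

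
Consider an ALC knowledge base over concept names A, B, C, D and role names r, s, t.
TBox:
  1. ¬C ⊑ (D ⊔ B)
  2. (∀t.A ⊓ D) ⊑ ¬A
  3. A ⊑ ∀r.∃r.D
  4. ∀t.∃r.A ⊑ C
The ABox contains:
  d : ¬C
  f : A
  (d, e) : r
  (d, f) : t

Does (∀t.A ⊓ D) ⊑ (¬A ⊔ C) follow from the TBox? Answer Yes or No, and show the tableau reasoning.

Yes

1. (∀t.A ⊓ D) ⊑ (¬A ⊔ C)  ⇔  ((∀t.A ⊓ D) ⊓ (A ⊓ ¬C)) unsat w.r.t. T
   all branches close; clash {A, ¬A} at x₀
2. Hence (∀t.A ⊓ D) ⊑ (¬A ⊔ C): entailed.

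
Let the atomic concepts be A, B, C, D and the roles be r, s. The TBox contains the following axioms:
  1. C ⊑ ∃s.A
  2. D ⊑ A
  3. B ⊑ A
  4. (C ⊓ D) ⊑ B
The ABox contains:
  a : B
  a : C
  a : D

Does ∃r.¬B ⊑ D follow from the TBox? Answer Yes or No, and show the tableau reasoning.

No

1. ∃r.¬B ⊑ D  ⇔  (∃r.¬B ⊓ ¬D) unsat w.r.t. T
   open: L(x₀) ⊇ {¬B, ¬C, ¬D, ∃r.¬B} (+ ∃-successors)
2. Hence ∃r.¬B ⊑ D: not entailed.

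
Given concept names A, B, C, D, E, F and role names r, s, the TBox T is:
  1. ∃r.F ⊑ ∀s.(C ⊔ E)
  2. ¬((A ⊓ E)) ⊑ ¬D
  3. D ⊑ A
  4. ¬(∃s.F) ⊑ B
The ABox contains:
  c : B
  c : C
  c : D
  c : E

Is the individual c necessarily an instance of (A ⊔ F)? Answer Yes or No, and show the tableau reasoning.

1. c : (A ⊔ F)?  L(c) = {B, C, D, E} ∪ {(¬A ⊓ ¬F)}
   clash {D, ¬D} at c — c ∈ (A ⊔ F)
2. Hence c : (A ⊔ F): entailed.

Yes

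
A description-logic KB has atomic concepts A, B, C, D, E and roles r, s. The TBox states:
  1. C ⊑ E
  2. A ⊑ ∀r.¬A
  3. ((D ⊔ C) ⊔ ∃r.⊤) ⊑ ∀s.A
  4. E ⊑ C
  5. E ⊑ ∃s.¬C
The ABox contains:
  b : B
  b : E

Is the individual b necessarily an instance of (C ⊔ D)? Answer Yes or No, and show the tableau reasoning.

Yes

1. b : (C ⊔ D)?  L(b) = {B, E} ∪ {(¬C ⊓ ¬D)}
   clash {C, ¬C} at b — b ∈ (C ⊔ D)
2. Hence b : (C ⊔ D): entailed.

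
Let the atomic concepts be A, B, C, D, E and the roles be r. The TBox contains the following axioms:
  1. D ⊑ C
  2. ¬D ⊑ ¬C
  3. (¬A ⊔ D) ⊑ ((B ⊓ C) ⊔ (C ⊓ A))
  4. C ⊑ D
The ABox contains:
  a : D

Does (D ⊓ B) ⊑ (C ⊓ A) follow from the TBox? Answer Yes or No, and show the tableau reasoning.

1. (D ⊓ B) ⊑ (C ⊓ A)  ⇔  ((D ⊓ B) ⊓ (¬C ⊔ ¬A)) unsat w.r.t. T
   apply at x₀: D⊑C
   open: L(x₀) ⊇ {B, C, D, ¬A}
2. Hence (D ⊓ B) ⊑ (C ⊓ A): not entailed.

No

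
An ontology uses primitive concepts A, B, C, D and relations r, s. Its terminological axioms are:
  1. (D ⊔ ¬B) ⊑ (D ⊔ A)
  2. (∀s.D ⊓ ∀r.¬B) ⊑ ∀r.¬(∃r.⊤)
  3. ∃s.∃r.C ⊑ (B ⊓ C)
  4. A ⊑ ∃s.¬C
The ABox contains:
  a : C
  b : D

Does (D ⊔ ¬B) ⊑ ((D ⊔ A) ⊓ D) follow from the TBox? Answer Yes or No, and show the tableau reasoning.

No

1. (D ⊔ ¬B) ⊑ ((D ⊔ A) ⊓ D)  ⇔  ((D ⊔ ¬B) ⊓ ((¬D ⊓ ¬A) ⊔ ¬D)) unsat w.r.t. T
   apply at x₀: (D ⊔ ¬B)⊑(D ⊔ A)
   open: L(x₀) ⊇ {A, ¬B, ¬D, ∀s.∀r.¬C, ∃s.¬C, …} (+ ∃-successors)
2. Hence (D ⊔ ¬B) ⊑ ((D ⊔ A) ⊓ D): not entailed.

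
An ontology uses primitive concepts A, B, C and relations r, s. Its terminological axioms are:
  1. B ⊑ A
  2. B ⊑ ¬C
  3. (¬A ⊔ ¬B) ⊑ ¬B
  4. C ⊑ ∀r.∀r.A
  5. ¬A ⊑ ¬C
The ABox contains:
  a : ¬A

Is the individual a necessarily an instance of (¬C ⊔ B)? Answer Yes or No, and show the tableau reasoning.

1. a : (¬C ⊔ B)?  L(a) = {¬A} ∪ {(C ⊓ ¬B)}
   clash {C, ¬C} at a — a ∈ (¬C ⊔ B)
2. Hence a : (¬C ⊔ B): entailed.

Yes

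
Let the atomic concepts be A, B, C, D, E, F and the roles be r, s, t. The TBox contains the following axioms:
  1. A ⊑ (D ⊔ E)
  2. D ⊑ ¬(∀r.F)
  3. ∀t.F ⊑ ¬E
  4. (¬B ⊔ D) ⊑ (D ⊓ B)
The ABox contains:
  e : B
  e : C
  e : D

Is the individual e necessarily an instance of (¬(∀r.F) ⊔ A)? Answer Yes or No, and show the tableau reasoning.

1. e : (¬(∀r.F) ⊔ A)?  L(e) = {B, C, D} ∪ {(∀r.F ⊓ ¬A)}
   clash {F, ¬F} at an ∃-successor — e ∈ (¬(∀r.F) ⊔ A)
2. Hence e : (¬(∀r.F) ⊔ A): entailed.

Yes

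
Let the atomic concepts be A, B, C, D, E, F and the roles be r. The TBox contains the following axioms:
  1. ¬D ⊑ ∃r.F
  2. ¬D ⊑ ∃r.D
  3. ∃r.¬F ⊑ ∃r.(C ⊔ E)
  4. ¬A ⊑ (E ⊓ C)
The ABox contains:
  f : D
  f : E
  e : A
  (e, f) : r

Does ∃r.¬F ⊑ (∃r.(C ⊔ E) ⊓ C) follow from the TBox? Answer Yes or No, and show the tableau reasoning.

No

1. ∃r.¬F ⊑ (∃r.(C ⊔ E) ⊓ C)  ⇔  (∃r.¬F ⊓ (∀r.(¬C ⊓ ¬E) ⊔ ¬C)) unsat w.r.t. T
   apply at x₀: ∃r.¬F⊑∃r.(C ⊔ E)
   open: L(x₀) ⊇ {A, D, ¬C, ∃r.(C ⊔ E), ∃r.¬F} (+ ∃-successors)
2. Hence ∃r.¬F ⊑ (∃r.(C ⊔ E) ⊓ C): not entailed.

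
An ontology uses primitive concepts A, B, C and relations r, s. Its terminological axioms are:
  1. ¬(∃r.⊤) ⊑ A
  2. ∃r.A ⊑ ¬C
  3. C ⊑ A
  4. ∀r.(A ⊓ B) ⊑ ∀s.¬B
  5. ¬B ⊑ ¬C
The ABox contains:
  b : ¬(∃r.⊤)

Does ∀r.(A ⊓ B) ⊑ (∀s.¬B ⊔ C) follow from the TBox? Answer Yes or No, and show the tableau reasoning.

Yes

1. ∀r.(A ⊓ B) ⊑ (∀s.¬B ⊔ C)  ⇔  (∀r.(A ⊓ B) ⊓ (∃s.B ⊓ ¬C)) unsat w.r.t. T
   all branches close; clash {B, ¬B} at an ∃-successor
2. Hence ∀r.(A ⊓ B) ⊑ (∀s.¬B ⊔ C): entailed.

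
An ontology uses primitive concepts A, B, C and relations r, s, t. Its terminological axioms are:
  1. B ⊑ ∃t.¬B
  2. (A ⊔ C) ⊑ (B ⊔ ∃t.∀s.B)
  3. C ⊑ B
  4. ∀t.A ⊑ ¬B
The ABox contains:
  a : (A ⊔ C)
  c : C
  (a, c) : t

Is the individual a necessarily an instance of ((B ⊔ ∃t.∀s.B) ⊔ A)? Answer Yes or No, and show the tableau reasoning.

Yes

1. a : ((B ⊔ ∃t.∀s.B) ⊔ A)?  L(a) = {(A ⊔ C)} ∪ {((¬B ⊓ ∀t.∃s.¬B) ⊓ ¬A)}
   clash {B, ¬B} at a — a ∈ ((B ⊔ ∃t.∀s.B) ⊔ A)
2. Hence a : ((B ⊔ ∃t.∀s.B) ⊔ A): entailed.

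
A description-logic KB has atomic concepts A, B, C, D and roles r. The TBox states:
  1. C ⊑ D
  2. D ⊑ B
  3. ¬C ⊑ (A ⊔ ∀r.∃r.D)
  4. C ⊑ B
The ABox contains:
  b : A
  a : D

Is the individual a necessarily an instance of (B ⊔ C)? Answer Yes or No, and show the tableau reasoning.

Yes

1. a : (B ⊔ C)?  L(a) = {D} ∪ {(¬B ⊓ ¬C)}
   clash {B, ¬B} at a — a ∈ (B ⊔ C)
2. Hence a : (B ⊔ C): entailed.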